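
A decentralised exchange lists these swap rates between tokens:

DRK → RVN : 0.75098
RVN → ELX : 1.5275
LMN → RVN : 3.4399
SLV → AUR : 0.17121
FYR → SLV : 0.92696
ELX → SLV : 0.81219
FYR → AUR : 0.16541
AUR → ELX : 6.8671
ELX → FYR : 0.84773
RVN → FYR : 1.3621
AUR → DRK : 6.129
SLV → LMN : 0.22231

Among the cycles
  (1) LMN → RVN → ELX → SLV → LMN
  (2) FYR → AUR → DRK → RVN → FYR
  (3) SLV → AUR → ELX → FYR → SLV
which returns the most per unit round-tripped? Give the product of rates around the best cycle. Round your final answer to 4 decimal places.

(1) 3.4399 × 1.5275 × 0.81219 × 0.22231 = 0.94873
(2) 0.16541 × 6.129 × 0.75098 × 1.3621 = 1.03702
(3) 0.17121 × 6.8671 × 0.84773 × 0.92696 = 0.92389
Highest is cycle (2) at 1.0370 (>1, arbitrage).

1.0370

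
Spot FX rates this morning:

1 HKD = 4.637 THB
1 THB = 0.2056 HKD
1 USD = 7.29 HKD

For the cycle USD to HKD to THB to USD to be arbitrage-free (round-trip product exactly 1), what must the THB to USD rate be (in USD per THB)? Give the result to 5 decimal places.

Known legs of the cycle: 7.29 × 4.637 = 33.80373
For no arbitrage the full-cycle product must be 1, so the missing rate is 1 / 33.80373 ≈ 0.0295825.

0.02958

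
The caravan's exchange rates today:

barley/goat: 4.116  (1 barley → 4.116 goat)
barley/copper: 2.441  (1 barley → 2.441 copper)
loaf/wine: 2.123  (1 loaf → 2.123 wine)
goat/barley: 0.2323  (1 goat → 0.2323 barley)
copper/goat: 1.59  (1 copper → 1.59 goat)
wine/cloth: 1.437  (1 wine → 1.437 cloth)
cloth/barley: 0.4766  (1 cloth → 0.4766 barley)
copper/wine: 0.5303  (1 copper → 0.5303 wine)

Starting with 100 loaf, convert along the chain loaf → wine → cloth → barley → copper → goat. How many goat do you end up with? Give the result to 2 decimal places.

564.32

100 loaf × 2.123 = 212.3 wine
212.3 wine × 1.437 = 305.0751 cloth
305.0751 cloth × 0.4766 = 145.39879266 barley
145.39879266 barley × 2.441 = 354.91845288306 copper
354.91845288306 copper × 1.59 = 564.3203400840654 goat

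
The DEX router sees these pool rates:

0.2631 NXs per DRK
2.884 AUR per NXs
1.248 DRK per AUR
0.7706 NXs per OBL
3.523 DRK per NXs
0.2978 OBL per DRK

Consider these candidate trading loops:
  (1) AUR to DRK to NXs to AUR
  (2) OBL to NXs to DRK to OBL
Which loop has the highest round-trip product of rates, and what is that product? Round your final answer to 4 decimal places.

0.9470

(1) 1.248 × 0.2631 × 2.884 = 0.94696
(2) 0.7706 × 3.523 × 0.2978 = 0.80847
Highest is cycle (1) at 0.9470 (≤1, no arbitrage).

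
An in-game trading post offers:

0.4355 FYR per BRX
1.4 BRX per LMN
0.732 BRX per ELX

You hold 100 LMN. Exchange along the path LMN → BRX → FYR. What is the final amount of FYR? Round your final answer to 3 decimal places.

100 LMN × 1.4 = 140 BRX
140 BRX × 0.4355 = 60.97 FYR

60.970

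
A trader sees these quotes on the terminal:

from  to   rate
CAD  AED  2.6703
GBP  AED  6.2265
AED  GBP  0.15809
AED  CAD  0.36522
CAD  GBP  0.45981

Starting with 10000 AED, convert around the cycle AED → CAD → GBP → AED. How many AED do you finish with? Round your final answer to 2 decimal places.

10456.27

10000 AED × 0.36522 = 3652.2 CAD
3652.2 CAD × 0.45981 = 1679.318082 GBP
1679.318082 GBP × 6.2265 = 10456.274037573 AED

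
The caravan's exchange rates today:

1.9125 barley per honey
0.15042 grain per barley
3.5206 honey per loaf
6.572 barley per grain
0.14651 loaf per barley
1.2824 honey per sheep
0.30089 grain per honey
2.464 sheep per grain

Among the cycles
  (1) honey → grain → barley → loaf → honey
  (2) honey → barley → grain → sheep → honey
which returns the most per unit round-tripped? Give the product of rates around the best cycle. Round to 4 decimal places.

1.0200

(1) 0.30089 × 6.572 × 0.14651 × 3.5206 = 1.01997
(2) 1.9125 × 0.15042 × 2.464 × 1.2824 = 0.90902
Highest is cycle (1) at 1.0200 (>1, arbitrage).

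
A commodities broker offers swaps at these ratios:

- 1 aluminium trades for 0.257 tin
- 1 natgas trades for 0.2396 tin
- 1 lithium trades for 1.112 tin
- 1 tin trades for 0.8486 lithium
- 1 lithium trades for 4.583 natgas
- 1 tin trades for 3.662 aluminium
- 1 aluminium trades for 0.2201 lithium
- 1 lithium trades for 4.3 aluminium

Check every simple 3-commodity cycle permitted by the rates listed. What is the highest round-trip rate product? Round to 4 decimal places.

0.9378

tin→lithium→aluminium→tin: 0.8486 × 4.3 × 0.257 = 0.93779
tin→lithium→natgas→tin: 0.8486 × 4.583 × 0.2396 = 0.93184
tin→aluminium→lithium→tin: 3.662 × 0.2201 × 1.112 = 0.89628
Maximum is tin→lithium→aluminium→tin at 0.9378; no arbitrage — every cycle loses value.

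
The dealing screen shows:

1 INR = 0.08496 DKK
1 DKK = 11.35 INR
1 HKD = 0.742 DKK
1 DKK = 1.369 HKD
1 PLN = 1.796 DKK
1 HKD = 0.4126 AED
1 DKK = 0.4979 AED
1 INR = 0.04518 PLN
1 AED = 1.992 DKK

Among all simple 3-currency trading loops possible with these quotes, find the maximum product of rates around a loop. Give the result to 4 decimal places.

1.1252

DKK→HKD→AED→DKK: 1.369 × 0.4126 × 1.992 = 1.12518
INR→PLN→DKK→INR: 0.04518 × 1.796 × 11.35 = 0.92098
Maximum is DKK→HKD→AED→DKK at 1.1252; arbitrage exists.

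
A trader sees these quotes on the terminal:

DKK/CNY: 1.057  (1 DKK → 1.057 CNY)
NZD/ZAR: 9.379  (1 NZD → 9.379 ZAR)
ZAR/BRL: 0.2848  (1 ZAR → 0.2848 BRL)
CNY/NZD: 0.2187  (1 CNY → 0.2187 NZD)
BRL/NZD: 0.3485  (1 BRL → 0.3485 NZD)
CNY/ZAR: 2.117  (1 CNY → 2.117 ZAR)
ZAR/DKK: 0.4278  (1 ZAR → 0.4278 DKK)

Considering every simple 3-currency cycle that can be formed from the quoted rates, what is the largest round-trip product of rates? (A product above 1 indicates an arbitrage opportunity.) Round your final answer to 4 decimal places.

DKK→CNY→ZAR→DKK: 1.057 × 2.117 × 0.4278 = 0.95727
NZD→ZAR→BRL→NZD: 9.379 × 0.2848 × 0.3485 = 0.93089
Maximum is DKK→CNY→ZAR→DKK at 0.9573; no arbitrage — every cycle loses value.

0.9573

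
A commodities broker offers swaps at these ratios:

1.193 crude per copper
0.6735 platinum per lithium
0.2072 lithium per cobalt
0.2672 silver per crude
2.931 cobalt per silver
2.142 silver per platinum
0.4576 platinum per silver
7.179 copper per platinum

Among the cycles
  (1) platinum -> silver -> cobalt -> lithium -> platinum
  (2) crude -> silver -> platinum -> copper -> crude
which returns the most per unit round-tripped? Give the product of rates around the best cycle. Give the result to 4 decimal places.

(1) 2.142 × 2.931 × 0.2072 × 0.6735 = 0.87612
(2) 0.2672 × 0.4576 × 7.179 × 1.193 = 1.04719
Highest is cycle (2) at 1.0472 (>1, arbitrage).

1.0472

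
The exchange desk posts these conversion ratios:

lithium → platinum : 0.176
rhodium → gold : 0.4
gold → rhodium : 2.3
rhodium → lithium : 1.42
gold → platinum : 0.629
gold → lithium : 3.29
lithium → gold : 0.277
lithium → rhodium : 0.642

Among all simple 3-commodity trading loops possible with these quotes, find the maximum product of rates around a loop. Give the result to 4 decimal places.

0.9047

gold→rhodium→lithium→gold: 2.3 × 1.42 × 0.277 = 0.90468
gold→lithium→rhodium→gold: 3.29 × 0.642 × 0.4 = 0.84487
Maximum is gold→rhodium→lithium→gold at 0.9047; no arbitrage — every cycle loses value.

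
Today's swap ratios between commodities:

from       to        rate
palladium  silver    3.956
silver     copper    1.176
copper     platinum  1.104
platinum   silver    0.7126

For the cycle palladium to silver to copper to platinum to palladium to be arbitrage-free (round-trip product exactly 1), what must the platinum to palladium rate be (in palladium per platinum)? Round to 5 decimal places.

0.19470

Known legs of the cycle: 3.956 × 1.176 × 1.104 = 5.136090624
For no arbitrage the full-cycle product must be 1, so the missing rate is 1 / 5.136090624 ≈ 0.1947006.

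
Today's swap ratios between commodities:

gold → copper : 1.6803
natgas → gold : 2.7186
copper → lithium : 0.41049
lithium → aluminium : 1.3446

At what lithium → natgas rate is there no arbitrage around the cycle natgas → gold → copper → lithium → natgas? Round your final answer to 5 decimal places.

0.53329

Known legs of the cycle: 2.7186 × 1.6803 × 0.41049 = 1.8751444189542
For no arbitrage the full-cycle product must be 1, so the missing rate is 1 / 1.8751444189542 ≈ 0.5332923.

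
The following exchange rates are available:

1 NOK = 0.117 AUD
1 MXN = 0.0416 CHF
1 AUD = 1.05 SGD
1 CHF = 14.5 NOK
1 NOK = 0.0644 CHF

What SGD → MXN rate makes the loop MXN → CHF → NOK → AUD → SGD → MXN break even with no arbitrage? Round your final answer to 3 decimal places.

Known legs of the cycle: 0.0416 × 14.5 × 0.117 × 1.05 = 0.07410312
For no arbitrage the full-cycle product must be 1, so the missing rate is 1 / 0.07410312 ≈ 13.49471.

13.495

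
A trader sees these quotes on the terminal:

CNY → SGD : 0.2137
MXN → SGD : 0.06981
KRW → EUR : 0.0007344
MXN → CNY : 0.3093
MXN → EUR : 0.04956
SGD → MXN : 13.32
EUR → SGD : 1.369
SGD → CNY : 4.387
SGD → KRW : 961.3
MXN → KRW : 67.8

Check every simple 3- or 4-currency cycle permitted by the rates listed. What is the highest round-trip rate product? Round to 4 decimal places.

SGD→KRW→EUR→SGD: 961.3 × 0.0007344 × 1.369 = 0.96648
SGD→MXN→KRW→EUR→SGD: 13.32 × 67.8 × 0.0007344 × 1.369 = 0.90797
SGD→MXN→EUR→SGD: 13.32 × 0.04956 × 1.369 = 0.90373
SGD→MXN→CNY→SGD: 13.32 × 0.3093 × 0.2137 = 0.88042
Maximum is SGD→KRW→EUR→SGD at 0.9665; no arbitrage — every cycle loses value.

0.9665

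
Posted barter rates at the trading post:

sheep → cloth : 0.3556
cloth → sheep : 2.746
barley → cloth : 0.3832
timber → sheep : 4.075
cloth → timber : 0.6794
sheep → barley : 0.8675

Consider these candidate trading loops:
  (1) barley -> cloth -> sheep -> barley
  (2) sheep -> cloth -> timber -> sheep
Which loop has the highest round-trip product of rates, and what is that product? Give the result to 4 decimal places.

(1) 0.3832 × 2.746 × 0.8675 = 0.91284
(2) 0.3556 × 0.6794 × 4.075 = 0.98450
Highest is cycle (2) at 0.9845 (≤1, no arbitrage).

0.9845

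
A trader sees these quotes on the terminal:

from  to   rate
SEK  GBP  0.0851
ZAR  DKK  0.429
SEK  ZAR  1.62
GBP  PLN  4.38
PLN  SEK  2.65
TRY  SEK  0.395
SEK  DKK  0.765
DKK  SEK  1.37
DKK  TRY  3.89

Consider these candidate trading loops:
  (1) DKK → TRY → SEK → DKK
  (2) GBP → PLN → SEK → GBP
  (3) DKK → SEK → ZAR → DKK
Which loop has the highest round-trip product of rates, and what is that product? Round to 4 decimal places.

1.1755

(1) 3.89 × 0.395 × 0.765 = 1.17546
(2) 4.38 × 2.65 × 0.0851 = 0.98776
(3) 1.37 × 1.62 × 0.429 = 0.95212
Highest is cycle (1) at 1.1755 (>1, arbitrage).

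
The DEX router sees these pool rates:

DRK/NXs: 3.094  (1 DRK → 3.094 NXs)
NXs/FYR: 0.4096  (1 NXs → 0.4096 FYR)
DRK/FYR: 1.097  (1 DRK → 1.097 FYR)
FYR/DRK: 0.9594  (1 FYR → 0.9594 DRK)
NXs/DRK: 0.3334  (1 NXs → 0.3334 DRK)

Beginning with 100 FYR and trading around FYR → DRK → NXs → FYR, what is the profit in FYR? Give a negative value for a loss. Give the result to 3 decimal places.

21.585

100 FYR × 0.9594 = 95.94 DRK
95.94 DRK × 3.094 = 296.83836 NXs
296.83836 NXs × 0.4096 = 121.584992256 FYR
Net change: 121.584992256 − 100 = 21.584992256 FYR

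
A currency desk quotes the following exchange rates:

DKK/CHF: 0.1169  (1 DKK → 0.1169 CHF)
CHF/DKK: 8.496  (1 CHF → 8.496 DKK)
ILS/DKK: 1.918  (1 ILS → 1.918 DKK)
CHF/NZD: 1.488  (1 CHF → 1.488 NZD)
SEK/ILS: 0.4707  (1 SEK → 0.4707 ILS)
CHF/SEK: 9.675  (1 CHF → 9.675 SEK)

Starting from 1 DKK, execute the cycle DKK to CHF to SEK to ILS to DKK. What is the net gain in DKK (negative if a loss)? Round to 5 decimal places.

1 DKK × 0.1169 = 0.1169 CHF
0.1169 CHF × 9.675 = 1.1310075 SEK
1.1310075 SEK × 0.4707 = 0.53236523025 ILS
0.53236523025 ILS × 1.918 = 1.0210765116195 DKK
Net change: 1.0210765116195 − 1 = 0.0210765116195 DKK

0.02108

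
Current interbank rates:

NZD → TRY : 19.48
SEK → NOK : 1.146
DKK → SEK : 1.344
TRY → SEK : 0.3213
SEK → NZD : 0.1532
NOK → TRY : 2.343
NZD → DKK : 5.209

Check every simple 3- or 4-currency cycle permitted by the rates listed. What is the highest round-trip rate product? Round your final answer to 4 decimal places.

SEK→NZD→DKK→SEK: 0.1532 × 5.209 × 1.344 = 1.07254
SEK→NZD→TRY→SEK: 0.1532 × 19.48 × 0.3213 = 0.95887
NOK→TRY→SEK→NOK: 2.343 × 0.3213 × 1.146 = 0.86272
Maximum is SEK→NZD→DKK→SEK at 1.0725; arbitrage exists.

1.0725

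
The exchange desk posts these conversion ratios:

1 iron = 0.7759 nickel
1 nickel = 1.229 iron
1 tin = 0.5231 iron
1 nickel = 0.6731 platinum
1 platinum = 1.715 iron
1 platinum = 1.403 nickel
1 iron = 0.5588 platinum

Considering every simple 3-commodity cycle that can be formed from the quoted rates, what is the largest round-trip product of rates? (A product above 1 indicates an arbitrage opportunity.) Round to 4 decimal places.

nickel→iron→platinum→nickel: 1.229 × 0.5588 × 1.403 = 0.96353
nickel→platinum→iron→nickel: 0.6731 × 1.715 × 0.7759 = 0.89567
Maximum is nickel→iron→platinum→nickel at 0.9635; no arbitrage — every cycle loses value.

0.9635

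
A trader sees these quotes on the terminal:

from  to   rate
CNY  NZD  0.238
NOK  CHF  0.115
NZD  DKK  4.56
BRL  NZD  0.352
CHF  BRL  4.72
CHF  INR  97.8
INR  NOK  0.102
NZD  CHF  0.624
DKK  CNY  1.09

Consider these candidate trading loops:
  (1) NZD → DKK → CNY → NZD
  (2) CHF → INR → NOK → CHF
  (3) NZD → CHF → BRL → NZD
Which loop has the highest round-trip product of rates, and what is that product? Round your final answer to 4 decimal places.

(1) 4.56 × 1.09 × 0.238 = 1.18296
(2) 97.8 × 0.102 × 0.115 = 1.14719
(3) 0.624 × 4.72 × 0.352 = 1.03674
Highest is cycle (1) at 1.1830 (>1, arbitrage).

1.1830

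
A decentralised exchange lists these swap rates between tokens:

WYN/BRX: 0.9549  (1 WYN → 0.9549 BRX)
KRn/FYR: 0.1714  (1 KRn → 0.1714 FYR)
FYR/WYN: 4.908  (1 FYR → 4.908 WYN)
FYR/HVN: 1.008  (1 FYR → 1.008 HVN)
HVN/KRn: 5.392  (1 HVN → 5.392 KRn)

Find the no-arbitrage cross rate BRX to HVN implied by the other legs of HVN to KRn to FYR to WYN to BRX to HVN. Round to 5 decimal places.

Known legs of the cycle: 5.392 × 0.1714 × 4.908 × 0.9549 = 4.33134870016896
For no arbitrage the full-cycle product must be 1, so the missing rate is 1 / 4.33134870016896 ≈ 0.2308750.

0.23087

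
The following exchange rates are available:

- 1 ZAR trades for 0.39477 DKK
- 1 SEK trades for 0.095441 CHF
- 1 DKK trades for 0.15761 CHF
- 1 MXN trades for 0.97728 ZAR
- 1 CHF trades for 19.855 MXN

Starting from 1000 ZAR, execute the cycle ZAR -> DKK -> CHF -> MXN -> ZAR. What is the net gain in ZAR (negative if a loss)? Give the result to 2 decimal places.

207.30

1000 ZAR × 0.39477 = 394.77 DKK
394.77 DKK × 0.15761 = 62.2196997 CHF
62.2196997 CHF × 19.855 = 1235.3721375435 MXN
1235.3721375435 MXN × 0.97728 = 1207.30448257851168 ZAR
Net change: 1207.30448257851168 − 1000 = 207.30448257851168 ZAR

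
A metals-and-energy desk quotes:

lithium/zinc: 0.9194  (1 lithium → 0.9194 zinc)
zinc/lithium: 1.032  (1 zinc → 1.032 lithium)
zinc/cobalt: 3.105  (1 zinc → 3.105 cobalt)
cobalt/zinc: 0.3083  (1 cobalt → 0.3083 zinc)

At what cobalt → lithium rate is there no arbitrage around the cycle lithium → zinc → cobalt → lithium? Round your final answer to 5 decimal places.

Known legs of the cycle: 0.9194 × 3.105 = 2.854737
For no arbitrage the full-cycle product must be 1, so the missing rate is 1 / 2.854737 ≈ 0.3502950.

0.35029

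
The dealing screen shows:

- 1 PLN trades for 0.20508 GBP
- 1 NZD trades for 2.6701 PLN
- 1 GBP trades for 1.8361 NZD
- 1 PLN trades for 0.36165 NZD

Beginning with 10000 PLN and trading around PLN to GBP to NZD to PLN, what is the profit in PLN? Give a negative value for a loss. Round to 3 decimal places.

10000 PLN × 0.20508 = 2050.8 GBP
2050.8 GBP × 1.8361 = 3765.47388 NZD
3765.47388 NZD × 2.6701 = 10054.191806988 PLN
Net change: 10054.191806988 − 10000 = 54.191806988 PLN

54.192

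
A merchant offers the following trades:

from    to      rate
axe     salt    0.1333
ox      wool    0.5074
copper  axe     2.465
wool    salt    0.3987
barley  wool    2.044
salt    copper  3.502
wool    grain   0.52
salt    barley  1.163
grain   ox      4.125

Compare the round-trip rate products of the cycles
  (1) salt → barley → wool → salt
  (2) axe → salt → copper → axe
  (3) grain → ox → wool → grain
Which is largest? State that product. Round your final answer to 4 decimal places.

(1) 1.163 × 2.044 × 0.3987 = 0.94778
(2) 0.1333 × 3.502 × 2.465 = 1.15070
(3) 4.125 × 0.5074 × 0.52 = 1.08837
Highest is cycle (2) at 1.1507 (>1, arbitrage).

1.1507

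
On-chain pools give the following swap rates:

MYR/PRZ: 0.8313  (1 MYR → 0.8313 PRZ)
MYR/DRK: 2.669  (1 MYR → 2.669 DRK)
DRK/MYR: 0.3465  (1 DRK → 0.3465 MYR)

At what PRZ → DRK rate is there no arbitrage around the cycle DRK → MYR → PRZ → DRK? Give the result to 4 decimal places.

Known legs of the cycle: 0.3465 × 0.8313 = 0.28804545
For no arbitrage the full-cycle product must be 1, so the missing rate is 1 / 0.28804545 ≈ 3.471674.

3.4717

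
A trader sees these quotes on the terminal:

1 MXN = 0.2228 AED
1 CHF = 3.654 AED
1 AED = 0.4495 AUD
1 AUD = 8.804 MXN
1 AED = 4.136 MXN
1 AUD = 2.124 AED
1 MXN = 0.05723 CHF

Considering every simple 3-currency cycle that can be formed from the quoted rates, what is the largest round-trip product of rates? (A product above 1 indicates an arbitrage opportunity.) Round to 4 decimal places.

AUD→MXN→AED→AUD: 8.804 × 0.2228 × 0.4495 = 0.88171
CHF→AED→MXN→CHF: 3.654 × 4.136 × 0.05723 = 0.86491
Maximum is AUD→MXN→AED→AUD at 0.8817; no arbitrage — every cycle loses value.

0.8817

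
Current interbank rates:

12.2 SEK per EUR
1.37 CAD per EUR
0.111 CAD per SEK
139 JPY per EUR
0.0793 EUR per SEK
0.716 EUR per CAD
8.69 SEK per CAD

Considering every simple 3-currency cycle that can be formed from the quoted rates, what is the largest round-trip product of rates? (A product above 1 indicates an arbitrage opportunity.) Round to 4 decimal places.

CAD→EUR→SEK→CAD: 0.716 × 12.2 × 0.111 = 0.96961
CAD→SEK→EUR→CAD: 8.69 × 0.0793 × 1.37 = 0.94409
Maximum is CAD→EUR→SEK→CAD at 0.9696; no arbitrage — every cycle loses value.

0.9696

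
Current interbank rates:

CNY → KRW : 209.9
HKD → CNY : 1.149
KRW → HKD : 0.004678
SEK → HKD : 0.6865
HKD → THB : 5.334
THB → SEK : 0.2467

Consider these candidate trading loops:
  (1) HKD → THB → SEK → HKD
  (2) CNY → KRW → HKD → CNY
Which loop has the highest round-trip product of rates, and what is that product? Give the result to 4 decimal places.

1.1282

(1) 5.334 × 0.2467 × 0.6865 = 0.90336
(2) 209.9 × 0.004678 × 1.149 = 1.12822
Highest is cycle (2) at 1.1282 (>1, arbitrage).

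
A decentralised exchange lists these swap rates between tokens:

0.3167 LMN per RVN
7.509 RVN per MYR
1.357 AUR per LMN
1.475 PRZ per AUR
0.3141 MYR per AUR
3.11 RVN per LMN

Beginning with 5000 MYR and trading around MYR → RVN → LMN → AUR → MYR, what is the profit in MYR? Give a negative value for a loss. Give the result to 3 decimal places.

68.132

5000 MYR × 7.509 = 37545 RVN
37545 RVN × 0.3167 = 11890.5015 LMN
11890.5015 LMN × 1.357 = 16135.4105355 AUR
16135.4105355 AUR × 0.3141 = 5068.13244920055 MYR
Net change: 5068.13244920055 − 5000 = 68.13244920055 MYR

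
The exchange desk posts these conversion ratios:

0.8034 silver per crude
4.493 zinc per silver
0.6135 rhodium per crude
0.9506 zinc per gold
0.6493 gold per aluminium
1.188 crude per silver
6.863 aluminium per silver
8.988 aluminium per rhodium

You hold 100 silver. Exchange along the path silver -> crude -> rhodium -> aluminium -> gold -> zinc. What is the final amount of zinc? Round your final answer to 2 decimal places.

404.33

100 silver × 1.188 = 118.8 crude
118.8 crude × 0.6135 = 72.8838 rhodium
72.8838 rhodium × 8.988 = 655.0795944 aluminium
655.0795944 aluminium × 0.6493 = 425.34318064392 gold
425.34318064392 gold × 0.9506 = 404.331227520110352 zinc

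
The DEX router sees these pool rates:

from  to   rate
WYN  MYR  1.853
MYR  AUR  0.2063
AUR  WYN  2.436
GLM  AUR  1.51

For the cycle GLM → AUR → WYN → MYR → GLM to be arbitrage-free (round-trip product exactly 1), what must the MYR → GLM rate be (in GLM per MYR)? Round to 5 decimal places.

Known legs of the cycle: 1.51 × 2.436 × 1.853 = 6.81600108
For no arbitrage the full-cycle product must be 1, so the missing rate is 1 / 6.81600108 ≈ 0.1467136.

0.14671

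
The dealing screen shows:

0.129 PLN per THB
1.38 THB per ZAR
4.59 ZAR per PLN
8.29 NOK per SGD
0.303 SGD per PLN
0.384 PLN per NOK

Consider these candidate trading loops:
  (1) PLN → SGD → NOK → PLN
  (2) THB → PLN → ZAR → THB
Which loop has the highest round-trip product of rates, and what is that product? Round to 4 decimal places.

(1) 0.303 × 8.29 × 0.384 = 0.96456
(2) 0.129 × 4.59 × 1.38 = 0.81711
Highest is cycle (1) at 0.9646 (≤1, no arbitrage).

0.9646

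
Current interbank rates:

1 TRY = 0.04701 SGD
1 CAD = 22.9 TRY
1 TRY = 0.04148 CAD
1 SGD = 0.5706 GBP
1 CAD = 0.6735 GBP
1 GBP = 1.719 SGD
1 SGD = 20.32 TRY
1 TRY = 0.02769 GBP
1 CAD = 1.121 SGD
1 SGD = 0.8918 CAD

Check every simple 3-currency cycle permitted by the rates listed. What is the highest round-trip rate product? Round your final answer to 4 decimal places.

1.0325

CAD→GBP→SGD→CAD: 0.6735 × 1.719 × 0.8918 = 1.03248
TRY→GBP→SGD→TRY: 0.02769 × 1.719 × 20.32 = 0.96721
CAD→TRY→SGD→CAD: 22.9 × 0.04701 × 0.8918 = 0.96005
CAD→SGD→TRY→CAD: 1.121 × 20.32 × 0.04148 = 0.94486
Maximum is CAD→GBP→SGD→CAD at 1.0325; arbitrage exists.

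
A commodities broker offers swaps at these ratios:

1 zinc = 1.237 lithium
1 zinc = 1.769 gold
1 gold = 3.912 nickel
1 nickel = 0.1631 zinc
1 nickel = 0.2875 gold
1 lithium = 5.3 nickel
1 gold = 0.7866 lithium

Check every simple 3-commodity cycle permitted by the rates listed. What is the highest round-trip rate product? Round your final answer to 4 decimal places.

1.1986

lithium→nickel→gold→lithium: 5.3 × 0.2875 × 0.7866 = 1.19858
nickel→zinc→gold→nickel: 0.1631 × 1.769 × 3.912 = 1.12871
lithium→nickel→zinc→lithium: 5.3 × 0.1631 × 1.237 = 1.06930
Maximum is lithium→nickel→gold→lithium at 1.1986; arbitrage exists.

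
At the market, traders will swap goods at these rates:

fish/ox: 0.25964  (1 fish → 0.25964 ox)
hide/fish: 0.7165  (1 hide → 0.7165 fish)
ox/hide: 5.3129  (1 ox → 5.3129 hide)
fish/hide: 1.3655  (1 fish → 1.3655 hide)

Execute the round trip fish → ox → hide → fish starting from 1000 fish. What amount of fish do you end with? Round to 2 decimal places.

988.37

1000 fish × 0.25964 = 259.64 ox
259.64 ox × 5.3129 = 1379.441356 hide
1379.441356 hide × 0.7165 = 988.369731574 fish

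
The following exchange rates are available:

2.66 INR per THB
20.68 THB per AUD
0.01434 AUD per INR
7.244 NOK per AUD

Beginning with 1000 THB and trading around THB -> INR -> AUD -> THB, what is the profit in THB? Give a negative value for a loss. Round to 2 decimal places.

-211.17

1000 THB × 2.66 = 2660 INR
2660 INR × 0.01434 = 38.1444 AUD
38.1444 AUD × 20.68 = 788.826192 THB
Net change: 788.826192 − 1000 = -211.173808 THB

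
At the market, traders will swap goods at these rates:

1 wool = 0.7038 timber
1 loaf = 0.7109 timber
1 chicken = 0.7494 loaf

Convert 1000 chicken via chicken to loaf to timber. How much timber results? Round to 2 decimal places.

532.75

1000 chicken × 0.7494 = 749.4 loaf
749.4 loaf × 0.7109 = 532.74846 timber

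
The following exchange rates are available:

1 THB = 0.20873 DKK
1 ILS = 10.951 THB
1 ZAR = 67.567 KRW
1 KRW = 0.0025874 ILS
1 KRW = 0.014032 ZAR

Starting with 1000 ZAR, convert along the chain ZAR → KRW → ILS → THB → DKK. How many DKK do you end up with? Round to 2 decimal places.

399.61

1000 ZAR × 67.567 = 67567 KRW
67567 KRW × 0.0025874 = 174.8228558 ILS
174.8228558 ILS × 10.951 = 1914.4850938658 THB
1914.4850938658 THB × 0.20873 = 399.610473642608434 DKK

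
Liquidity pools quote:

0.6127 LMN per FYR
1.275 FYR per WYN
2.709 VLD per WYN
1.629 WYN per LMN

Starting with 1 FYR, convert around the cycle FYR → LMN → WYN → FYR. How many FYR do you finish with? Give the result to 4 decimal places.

1.2726

1 FYR × 0.6127 = 0.6127 LMN
0.6127 LMN × 1.629 = 0.9980883 WYN
0.9980883 WYN × 1.275 = 1.2725625825 FYR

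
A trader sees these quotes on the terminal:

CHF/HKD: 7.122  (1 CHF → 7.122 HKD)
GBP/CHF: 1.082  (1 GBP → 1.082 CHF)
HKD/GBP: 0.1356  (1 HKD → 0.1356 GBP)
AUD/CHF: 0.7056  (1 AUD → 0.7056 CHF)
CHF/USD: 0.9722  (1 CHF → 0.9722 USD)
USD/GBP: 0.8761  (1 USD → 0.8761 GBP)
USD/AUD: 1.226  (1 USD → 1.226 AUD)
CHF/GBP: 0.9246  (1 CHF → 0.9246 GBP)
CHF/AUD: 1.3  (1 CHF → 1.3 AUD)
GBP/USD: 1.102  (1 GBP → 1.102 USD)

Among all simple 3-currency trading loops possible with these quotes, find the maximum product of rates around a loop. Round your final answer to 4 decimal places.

1.0449

HKD→GBP→CHF→HKD: 0.1356 × 1.082 × 7.122 = 1.04493
USD→GBP→CHF→USD: 0.8761 × 1.082 × 0.9722 = 0.92159
USD→AUD→CHF→USD: 1.226 × 0.7056 × 0.9722 = 0.84102
Maximum is HKD→GBP→CHF→HKD at 1.0449; arbitrage exists.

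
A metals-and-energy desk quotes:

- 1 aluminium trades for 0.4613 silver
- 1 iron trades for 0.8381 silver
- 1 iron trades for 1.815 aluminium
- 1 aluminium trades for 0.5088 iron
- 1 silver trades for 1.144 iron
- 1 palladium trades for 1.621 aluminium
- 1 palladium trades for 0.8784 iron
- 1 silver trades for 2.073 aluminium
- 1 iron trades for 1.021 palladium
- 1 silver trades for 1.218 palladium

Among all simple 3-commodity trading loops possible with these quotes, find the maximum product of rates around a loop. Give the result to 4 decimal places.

iron→aluminium→silver→iron: 1.815 × 0.4613 × 1.144 = 0.95782
aluminium→silver→palladium→aluminium: 0.4613 × 1.218 × 1.621 = 0.91078
iron→silver→palladium→iron: 0.8381 × 1.218 × 0.8784 = 0.89668
iron→silver→aluminium→iron: 0.8381 × 2.073 × 0.5088 = 0.88398
iron→palladium→aluminium→iron: 1.021 × 1.621 × 0.5088 = 0.84208
Maximum is iron→aluminium→silver→iron at 0.9578; no arbitrage — every cycle loses value.

0.9578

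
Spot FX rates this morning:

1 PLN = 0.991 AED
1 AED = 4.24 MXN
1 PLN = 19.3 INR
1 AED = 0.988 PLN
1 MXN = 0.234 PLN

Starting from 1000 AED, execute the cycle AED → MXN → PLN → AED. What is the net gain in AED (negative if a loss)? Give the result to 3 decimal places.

1000 AED × 4.24 = 4240 MXN
4240 MXN × 0.234 = 992.16 PLN
992.16 PLN × 0.991 = 983.23056 AED
Net change: 983.23056 − 1000 = -16.76944 AED

-16.769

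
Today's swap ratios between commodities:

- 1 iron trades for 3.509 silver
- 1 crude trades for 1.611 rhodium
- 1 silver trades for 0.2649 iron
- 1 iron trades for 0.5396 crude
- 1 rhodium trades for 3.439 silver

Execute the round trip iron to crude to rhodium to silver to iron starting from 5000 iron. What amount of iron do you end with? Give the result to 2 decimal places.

5000 iron × 0.5396 = 2698 crude
2698 crude × 1.611 = 4346.478 rhodium
4346.478 rhodium × 3.439 = 14947.537842 silver
14947.537842 silver × 0.2649 = 3959.6027743458 iron

3959.60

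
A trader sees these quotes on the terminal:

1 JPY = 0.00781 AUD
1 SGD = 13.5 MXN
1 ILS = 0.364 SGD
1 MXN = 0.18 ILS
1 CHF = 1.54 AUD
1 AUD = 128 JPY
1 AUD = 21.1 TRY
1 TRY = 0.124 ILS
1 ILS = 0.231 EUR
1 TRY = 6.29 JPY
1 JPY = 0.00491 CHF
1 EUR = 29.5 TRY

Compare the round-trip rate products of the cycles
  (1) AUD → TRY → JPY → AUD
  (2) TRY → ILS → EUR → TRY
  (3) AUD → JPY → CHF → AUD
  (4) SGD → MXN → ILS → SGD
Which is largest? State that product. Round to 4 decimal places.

1.0365

(1) 21.1 × 6.29 × 0.00781 = 1.03654
(2) 0.124 × 0.231 × 29.5 = 0.84500
(3) 128 × 0.00491 × 1.54 = 0.96786
(4) 13.5 × 0.18 × 0.364 = 0.88452
Highest is cycle (1) at 1.0365 (>1, arbitrage).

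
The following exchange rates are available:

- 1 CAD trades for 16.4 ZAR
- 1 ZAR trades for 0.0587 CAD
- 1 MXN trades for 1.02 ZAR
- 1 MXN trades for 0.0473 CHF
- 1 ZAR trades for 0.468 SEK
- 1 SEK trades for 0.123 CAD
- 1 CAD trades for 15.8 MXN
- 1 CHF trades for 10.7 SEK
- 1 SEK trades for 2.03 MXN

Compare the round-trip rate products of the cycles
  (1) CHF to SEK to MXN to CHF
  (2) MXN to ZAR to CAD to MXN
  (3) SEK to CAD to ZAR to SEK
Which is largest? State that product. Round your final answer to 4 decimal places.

1.0274

(1) 10.7 × 2.03 × 0.0473 = 1.02740
(2) 1.02 × 0.0587 × 15.8 = 0.94601
(3) 0.123 × 16.4 × 0.468 = 0.94405
Highest is cycle (1) at 1.0274 (>1, arbitrage).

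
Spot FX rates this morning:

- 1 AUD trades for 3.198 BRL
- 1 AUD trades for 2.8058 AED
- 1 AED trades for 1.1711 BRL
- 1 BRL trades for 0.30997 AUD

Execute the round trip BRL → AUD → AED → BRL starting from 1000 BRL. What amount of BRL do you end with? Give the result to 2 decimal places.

1000 BRL × 0.30997 = 309.97 AUD
309.97 AUD × 2.8058 = 869.713826 AED
869.713826 AED × 1.1711 = 1018.5218616286 BRL

1018.52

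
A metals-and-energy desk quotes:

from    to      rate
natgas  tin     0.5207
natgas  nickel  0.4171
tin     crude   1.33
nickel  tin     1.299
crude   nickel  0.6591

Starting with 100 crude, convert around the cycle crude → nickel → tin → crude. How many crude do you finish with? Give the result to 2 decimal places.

100 crude × 0.6591 = 65.91 nickel
65.91 nickel × 1.299 = 85.61709 tin
85.61709 tin × 1.33 = 113.8707297 crude

113.87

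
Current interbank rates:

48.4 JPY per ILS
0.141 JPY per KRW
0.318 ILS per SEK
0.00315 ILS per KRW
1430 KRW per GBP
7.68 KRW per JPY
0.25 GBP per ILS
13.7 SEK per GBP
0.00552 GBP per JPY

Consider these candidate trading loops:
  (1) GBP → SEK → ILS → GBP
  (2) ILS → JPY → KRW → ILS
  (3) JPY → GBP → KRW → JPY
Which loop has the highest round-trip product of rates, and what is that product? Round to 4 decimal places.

(1) 13.7 × 0.318 × 0.25 = 1.08915
(2) 48.4 × 7.68 × 0.00315 = 1.17089
(3) 0.00552 × 1430 × 0.141 = 1.11300
Highest is cycle (2) at 1.1709 (>1, arbitrage).

1.1709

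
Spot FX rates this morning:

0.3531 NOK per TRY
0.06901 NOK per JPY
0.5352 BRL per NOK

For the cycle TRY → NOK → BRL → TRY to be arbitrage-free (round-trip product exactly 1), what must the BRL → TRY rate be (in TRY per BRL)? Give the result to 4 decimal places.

Known legs of the cycle: 0.3531 × 0.5352 = 0.18897912
For no arbitrage the full-cycle product must be 1, so the missing rate is 1 / 0.18897912 ≈ 5.291590.

5.2916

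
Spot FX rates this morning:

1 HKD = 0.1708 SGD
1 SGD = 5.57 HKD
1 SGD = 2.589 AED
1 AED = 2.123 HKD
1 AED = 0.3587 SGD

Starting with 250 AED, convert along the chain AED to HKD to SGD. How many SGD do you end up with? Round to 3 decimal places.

250 AED × 2.123 = 530.75 HKD
530.75 HKD × 0.1708 = 90.6521 SGD

90.652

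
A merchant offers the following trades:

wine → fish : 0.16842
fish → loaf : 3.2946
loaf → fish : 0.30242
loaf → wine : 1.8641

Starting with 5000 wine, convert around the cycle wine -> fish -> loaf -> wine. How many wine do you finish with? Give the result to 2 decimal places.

5171.73

5000 wine × 0.16842 = 842.1 fish
842.1 fish × 3.2946 = 2774.38266 loaf
2774.38266 loaf × 1.8641 = 5171.726716506 wine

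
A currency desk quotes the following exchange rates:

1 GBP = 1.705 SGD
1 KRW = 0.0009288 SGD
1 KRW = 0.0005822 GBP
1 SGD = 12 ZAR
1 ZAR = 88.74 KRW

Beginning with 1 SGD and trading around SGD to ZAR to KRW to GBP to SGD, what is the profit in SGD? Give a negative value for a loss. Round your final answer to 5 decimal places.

1 SGD × 12 = 12 ZAR
12 ZAR × 88.74 = 1064.88 KRW
1064.88 KRW × 0.0005822 = 0.619973136 GBP
0.619973136 GBP × 1.705 = 1.05705419688 SGD
Net change: 1.05705419688 − 1 = 0.05705419688 SGD

0.05705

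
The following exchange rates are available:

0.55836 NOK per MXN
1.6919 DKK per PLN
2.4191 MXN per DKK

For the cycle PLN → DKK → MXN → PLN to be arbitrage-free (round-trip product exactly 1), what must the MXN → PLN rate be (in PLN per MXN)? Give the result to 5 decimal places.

Known legs of the cycle: 1.6919 × 2.4191 = 4.09287529
For no arbitrage the full-cycle product must be 1, so the missing rate is 1 / 4.09287529 ≈ 0.2443270.

0.24433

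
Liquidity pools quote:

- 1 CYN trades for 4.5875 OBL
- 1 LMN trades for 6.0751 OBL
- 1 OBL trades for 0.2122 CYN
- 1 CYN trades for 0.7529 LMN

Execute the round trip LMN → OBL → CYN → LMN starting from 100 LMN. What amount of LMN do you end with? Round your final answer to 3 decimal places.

100 LMN × 6.0751 = 607.51 OBL
607.51 OBL × 0.2122 = 128.913622 CYN
128.913622 CYN × 0.7529 = 97.0590660038 LMN

97.059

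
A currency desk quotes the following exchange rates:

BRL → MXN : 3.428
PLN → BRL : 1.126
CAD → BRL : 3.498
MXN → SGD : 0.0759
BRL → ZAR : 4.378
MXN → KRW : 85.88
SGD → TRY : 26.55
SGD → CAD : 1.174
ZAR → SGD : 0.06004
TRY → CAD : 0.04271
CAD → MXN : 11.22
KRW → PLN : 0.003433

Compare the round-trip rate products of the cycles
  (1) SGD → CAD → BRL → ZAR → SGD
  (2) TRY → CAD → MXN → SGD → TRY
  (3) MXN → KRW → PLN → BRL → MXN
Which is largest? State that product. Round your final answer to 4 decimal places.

1.1380

(1) 1.174 × 3.498 × 4.378 × 0.06004 = 1.07945
(2) 0.04271 × 11.22 × 0.0759 × 26.55 = 0.96567
(3) 85.88 × 0.003433 × 1.126 × 3.428 = 1.13801
Highest is cycle (3) at 1.1380 (>1, arbitrage).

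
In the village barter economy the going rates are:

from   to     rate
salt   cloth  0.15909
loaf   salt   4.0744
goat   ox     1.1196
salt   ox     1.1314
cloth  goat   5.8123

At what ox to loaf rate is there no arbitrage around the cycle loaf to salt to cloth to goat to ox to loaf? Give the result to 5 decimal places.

0.23707

Known legs of the cycle: 4.0744 × 0.15909 × 5.8123 × 1.1196 = 4.21810568645719968
For no arbitrage the full-cycle product must be 1, so the missing rate is 1 / 4.21810568645719968 ≈ 0.2370732.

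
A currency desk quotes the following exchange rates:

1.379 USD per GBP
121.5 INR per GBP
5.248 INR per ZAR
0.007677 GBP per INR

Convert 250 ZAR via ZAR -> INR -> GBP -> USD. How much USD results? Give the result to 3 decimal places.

250 ZAR × 5.248 = 1312 INR
1312 INR × 0.007677 = 10.072224 GBP
10.072224 GBP × 1.379 = 13.889596896 USD

13.890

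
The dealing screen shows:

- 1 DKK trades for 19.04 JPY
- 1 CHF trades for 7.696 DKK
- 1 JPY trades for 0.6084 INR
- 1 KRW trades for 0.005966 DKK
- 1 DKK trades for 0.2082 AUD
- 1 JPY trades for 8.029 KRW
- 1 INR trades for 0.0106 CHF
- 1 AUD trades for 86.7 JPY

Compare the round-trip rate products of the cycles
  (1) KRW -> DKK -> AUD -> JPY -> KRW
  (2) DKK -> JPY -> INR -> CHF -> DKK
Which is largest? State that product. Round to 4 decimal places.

0.9450

(1) 0.005966 × 0.2082 × 86.7 × 8.029 = 0.86466
(2) 19.04 × 0.6084 × 0.0106 × 7.696 = 0.94499
Highest is cycle (2) at 0.9450 (≤1, no arbitrage).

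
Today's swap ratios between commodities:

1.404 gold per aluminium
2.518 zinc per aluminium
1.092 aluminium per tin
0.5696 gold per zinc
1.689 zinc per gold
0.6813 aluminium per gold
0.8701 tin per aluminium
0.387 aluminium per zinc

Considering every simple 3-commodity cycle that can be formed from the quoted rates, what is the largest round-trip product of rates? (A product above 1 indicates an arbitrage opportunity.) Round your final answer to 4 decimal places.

aluminium→zinc→gold→aluminium: 2.518 × 0.5696 × 0.6813 = 0.97716
aluminium→gold→zinc→aluminium: 1.404 × 1.689 × 0.387 = 0.91771
Maximum is aluminium→zinc→gold→aluminium at 0.9772; no arbitrage — every cycle loses value.

0.9772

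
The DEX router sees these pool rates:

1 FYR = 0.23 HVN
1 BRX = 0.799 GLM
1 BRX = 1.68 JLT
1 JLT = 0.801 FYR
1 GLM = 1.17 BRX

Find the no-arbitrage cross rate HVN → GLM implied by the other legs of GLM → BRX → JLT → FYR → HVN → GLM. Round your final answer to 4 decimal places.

2.7615

Known legs of the cycle: 1.17 × 1.68 × 0.801 × 0.23 = 0.362122488
For no arbitrage the full-cycle product must be 1, so the missing rate is 1 / 0.362122488 ≈ 2.761497.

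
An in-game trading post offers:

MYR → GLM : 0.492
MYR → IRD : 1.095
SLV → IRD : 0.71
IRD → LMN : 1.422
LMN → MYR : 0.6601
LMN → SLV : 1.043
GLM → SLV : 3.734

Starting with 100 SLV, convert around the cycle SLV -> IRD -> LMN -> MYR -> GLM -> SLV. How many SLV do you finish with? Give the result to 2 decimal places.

122.44

100 SLV × 0.71 = 71 IRD
71 IRD × 1.422 = 100.962 LMN
100.962 LMN × 0.6601 = 66.6450162 MYR
66.6450162 MYR × 0.492 = 32.7893479704 GLM
32.7893479704 GLM × 3.734 = 122.4354253214736 SLV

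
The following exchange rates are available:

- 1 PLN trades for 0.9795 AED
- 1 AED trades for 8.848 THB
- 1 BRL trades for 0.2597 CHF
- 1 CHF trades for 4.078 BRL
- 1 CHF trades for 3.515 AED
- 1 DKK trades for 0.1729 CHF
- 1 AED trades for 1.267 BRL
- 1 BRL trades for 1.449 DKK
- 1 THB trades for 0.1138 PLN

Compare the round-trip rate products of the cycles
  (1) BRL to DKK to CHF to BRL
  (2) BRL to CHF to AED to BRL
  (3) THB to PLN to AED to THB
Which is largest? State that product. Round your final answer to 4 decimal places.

1.1566

(1) 1.449 × 0.1729 × 4.078 = 1.02167
(2) 0.2597 × 3.515 × 1.267 = 1.15658
(3) 0.1138 × 0.9795 × 8.848 = 0.98626
Highest is cycle (2) at 1.1566 (>1, arbitrage).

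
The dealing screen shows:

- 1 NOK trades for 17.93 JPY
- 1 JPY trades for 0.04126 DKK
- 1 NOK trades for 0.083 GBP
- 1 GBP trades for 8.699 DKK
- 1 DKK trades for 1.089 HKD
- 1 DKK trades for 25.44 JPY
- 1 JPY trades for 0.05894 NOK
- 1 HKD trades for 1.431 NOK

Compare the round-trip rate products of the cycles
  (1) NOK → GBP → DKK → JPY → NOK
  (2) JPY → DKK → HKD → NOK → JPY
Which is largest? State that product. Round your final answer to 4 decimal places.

(1) 0.083 × 8.699 × 25.44 × 0.05894 = 1.08262
(2) 0.04126 × 1.089 × 1.431 × 17.93 = 1.15286
Highest is cycle (2) at 1.1529 (>1, arbitrage).

1.1529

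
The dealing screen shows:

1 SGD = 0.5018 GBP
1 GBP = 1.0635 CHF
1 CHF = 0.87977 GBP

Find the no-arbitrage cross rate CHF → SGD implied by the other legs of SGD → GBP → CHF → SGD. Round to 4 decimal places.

1.8738

Known legs of the cycle: 0.5018 × 1.0635 = 0.5336643
For no arbitrage the full-cycle product must be 1, so the missing rate is 1 / 0.5336643 ≈ 1.873837.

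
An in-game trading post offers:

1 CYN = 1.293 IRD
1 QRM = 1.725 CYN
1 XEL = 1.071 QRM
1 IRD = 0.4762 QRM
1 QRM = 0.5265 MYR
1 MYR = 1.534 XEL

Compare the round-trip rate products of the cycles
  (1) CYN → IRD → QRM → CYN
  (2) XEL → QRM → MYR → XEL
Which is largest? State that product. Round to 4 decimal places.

1.0621

(1) 1.293 × 0.4762 × 1.725 = 1.06213
(2) 1.071 × 0.5265 × 1.534 = 0.86499
Highest is cycle (1) at 1.0621 (>1, arbitrage).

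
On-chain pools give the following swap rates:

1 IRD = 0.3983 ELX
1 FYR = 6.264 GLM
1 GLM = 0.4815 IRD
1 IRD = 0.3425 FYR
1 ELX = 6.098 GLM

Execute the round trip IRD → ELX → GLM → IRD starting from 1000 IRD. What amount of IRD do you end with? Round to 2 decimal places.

1169.48

1000 IRD × 0.3983 = 398.3 ELX
398.3 ELX × 6.098 = 2428.8334 GLM
2428.8334 GLM × 0.4815 = 1169.4832821 IRD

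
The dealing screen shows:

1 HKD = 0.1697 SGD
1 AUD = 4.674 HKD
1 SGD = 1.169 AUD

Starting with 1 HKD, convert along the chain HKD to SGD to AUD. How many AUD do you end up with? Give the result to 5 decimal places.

0.19838

1 HKD × 0.1697 = 0.1697 SGD
0.1697 SGD × 1.169 = 0.1983793 AUD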